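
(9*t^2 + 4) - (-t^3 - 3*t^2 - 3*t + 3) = t^3 + 12*t^2 + 3*t + 1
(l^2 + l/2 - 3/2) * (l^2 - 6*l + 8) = l^4 - 11*l^3/2 + 7*l^2/2 + 13*l - 12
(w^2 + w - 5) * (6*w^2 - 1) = 6*w^4 + 6*w^3 - 31*w^2 - w + 5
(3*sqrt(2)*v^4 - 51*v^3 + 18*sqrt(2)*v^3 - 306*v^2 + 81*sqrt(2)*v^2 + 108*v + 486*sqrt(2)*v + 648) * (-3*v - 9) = -9*sqrt(2)*v^5 - 81*sqrt(2)*v^4 + 153*v^4 - 405*sqrt(2)*v^3 + 1377*v^3 - 2187*sqrt(2)*v^2 + 2430*v^2 - 4374*sqrt(2)*v - 2916*v - 5832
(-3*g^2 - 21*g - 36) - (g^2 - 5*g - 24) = -4*g^2 - 16*g - 12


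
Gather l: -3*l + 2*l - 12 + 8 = -l - 4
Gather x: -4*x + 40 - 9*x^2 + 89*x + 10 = -9*x^2 + 85*x + 50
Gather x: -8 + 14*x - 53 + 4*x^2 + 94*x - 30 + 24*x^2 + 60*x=28*x^2 + 168*x - 91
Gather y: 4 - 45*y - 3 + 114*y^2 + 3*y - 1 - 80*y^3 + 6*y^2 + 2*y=-80*y^3 + 120*y^2 - 40*y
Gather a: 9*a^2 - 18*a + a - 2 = 9*a^2 - 17*a - 2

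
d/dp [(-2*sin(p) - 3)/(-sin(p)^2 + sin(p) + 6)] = (-6*sin(p) + cos(2*p) - 10)*cos(p)/(sin(p) + cos(p)^2 + 5)^2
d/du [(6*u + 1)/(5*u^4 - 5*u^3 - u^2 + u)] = (-90*u^4 + 40*u^3 + 21*u^2 + 2*u - 1)/(u^2*(25*u^6 - 50*u^5 + 15*u^4 + 20*u^3 - 9*u^2 - 2*u + 1))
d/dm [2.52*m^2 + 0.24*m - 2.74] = 5.04*m + 0.24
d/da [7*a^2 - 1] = 14*a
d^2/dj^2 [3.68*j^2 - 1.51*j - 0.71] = 7.36000000000000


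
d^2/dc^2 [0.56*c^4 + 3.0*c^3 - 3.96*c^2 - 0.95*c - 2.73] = 6.72*c^2 + 18.0*c - 7.92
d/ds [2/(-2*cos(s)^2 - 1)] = -4*sin(2*s)/(cos(2*s) + 2)^2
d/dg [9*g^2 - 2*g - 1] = 18*g - 2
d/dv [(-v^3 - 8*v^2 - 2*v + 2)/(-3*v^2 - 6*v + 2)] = (3*v^4 + 12*v^3 + 36*v^2 - 20*v + 8)/(9*v^4 + 36*v^3 + 24*v^2 - 24*v + 4)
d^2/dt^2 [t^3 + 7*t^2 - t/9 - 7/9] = 6*t + 14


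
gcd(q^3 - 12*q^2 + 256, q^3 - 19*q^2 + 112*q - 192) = q^2 - 16*q + 64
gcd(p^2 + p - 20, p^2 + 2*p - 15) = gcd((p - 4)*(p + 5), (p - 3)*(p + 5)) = p + 5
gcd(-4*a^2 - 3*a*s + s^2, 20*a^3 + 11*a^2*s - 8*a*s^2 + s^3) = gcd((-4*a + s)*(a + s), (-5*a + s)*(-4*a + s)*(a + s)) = -4*a^2 - 3*a*s + s^2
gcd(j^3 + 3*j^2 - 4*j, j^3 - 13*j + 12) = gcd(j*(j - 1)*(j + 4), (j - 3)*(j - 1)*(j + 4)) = j^2 + 3*j - 4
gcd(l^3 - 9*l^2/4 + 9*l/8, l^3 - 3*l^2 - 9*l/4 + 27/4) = l - 3/2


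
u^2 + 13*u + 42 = (u + 6)*(u + 7)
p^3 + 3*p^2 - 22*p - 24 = (p - 4)*(p + 1)*(p + 6)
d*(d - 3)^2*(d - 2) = d^4 - 8*d^3 + 21*d^2 - 18*d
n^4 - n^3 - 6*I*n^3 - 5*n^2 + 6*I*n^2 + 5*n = n*(n - 5*I)*(-I*n + I)*(I*n + 1)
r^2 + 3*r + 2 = (r + 1)*(r + 2)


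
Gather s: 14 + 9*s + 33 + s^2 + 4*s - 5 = s^2 + 13*s + 42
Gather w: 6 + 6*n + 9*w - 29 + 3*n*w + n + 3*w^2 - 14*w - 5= 7*n + 3*w^2 + w*(3*n - 5) - 28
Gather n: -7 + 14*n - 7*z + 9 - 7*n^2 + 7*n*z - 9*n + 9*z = -7*n^2 + n*(7*z + 5) + 2*z + 2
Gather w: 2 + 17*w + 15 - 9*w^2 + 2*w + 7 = -9*w^2 + 19*w + 24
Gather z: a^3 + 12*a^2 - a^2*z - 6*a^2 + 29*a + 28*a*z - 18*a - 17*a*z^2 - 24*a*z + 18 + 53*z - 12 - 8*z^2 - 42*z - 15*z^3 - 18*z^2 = a^3 + 6*a^2 + 11*a - 15*z^3 + z^2*(-17*a - 26) + z*(-a^2 + 4*a + 11) + 6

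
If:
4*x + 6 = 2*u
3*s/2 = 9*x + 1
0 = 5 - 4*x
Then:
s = 49/6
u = 11/2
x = 5/4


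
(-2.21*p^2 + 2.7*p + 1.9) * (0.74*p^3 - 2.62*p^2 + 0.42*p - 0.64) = -1.6354*p^5 + 7.7882*p^4 - 6.5962*p^3 - 2.4296*p^2 - 0.93*p - 1.216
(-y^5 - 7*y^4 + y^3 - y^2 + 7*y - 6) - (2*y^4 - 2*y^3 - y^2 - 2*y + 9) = -y^5 - 9*y^4 + 3*y^3 + 9*y - 15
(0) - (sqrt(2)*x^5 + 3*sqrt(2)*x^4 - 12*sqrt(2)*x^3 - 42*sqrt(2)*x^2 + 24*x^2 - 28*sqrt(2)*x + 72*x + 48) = -sqrt(2)*x^5 - 3*sqrt(2)*x^4 + 12*sqrt(2)*x^3 - 24*x^2 + 42*sqrt(2)*x^2 - 72*x + 28*sqrt(2)*x - 48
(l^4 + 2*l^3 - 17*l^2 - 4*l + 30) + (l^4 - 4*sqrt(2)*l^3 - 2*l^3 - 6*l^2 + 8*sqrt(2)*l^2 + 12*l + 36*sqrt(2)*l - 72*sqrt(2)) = 2*l^4 - 4*sqrt(2)*l^3 - 23*l^2 + 8*sqrt(2)*l^2 + 8*l + 36*sqrt(2)*l - 72*sqrt(2) + 30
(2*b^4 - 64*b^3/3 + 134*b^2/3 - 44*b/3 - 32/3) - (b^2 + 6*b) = 2*b^4 - 64*b^3/3 + 131*b^2/3 - 62*b/3 - 32/3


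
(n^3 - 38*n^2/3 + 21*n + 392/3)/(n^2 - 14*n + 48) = (3*n^2 - 14*n - 49)/(3*(n - 6))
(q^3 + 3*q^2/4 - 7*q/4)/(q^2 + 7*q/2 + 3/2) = q*(4*q^2 + 3*q - 7)/(2*(2*q^2 + 7*q + 3))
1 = 1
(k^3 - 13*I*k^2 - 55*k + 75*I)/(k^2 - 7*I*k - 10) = (k^2 - 8*I*k - 15)/(k - 2*I)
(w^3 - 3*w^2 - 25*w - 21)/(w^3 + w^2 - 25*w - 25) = (w^2 - 4*w - 21)/(w^2 - 25)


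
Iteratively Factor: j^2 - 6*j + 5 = (j - 5)*(j - 1)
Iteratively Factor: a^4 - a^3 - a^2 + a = (a - 1)*(a^3 - a) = a*(a - 1)*(a^2 - 1) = a*(a - 1)^2*(a + 1)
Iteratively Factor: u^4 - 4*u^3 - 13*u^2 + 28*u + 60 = (u - 3)*(u^3 - u^2 - 16*u - 20) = (u - 3)*(u + 2)*(u^2 - 3*u - 10) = (u - 5)*(u - 3)*(u + 2)*(u + 2)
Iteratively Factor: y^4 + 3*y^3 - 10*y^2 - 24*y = (y)*(y^3 + 3*y^2 - 10*y - 24) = y*(y - 3)*(y^2 + 6*y + 8) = y*(y - 3)*(y + 2)*(y + 4)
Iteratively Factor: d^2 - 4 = (d + 2)*(d - 2)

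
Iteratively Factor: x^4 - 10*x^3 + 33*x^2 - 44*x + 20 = (x - 2)*(x^3 - 8*x^2 + 17*x - 10) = (x - 5)*(x - 2)*(x^2 - 3*x + 2) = (x - 5)*(x - 2)^2*(x - 1)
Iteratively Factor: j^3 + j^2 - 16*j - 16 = (j + 1)*(j^2 - 16) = (j - 4)*(j + 1)*(j + 4)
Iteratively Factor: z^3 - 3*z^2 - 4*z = (z - 4)*(z^2 + z) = z*(z - 4)*(z + 1)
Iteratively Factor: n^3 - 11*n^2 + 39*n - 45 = (n - 5)*(n^2 - 6*n + 9) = (n - 5)*(n - 3)*(n - 3)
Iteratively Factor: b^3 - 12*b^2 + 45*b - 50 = (b - 5)*(b^2 - 7*b + 10) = (b - 5)^2*(b - 2)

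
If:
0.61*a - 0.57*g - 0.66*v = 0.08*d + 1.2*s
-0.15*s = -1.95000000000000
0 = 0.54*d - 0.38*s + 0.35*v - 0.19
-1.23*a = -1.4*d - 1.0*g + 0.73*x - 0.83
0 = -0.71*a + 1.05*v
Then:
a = -0.488343182148892*x - 9.74796836484133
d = 0.214026950201057*x + 13.7722577401465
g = -0.170299844324617*x - 32.10116192496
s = 13.00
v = -0.330213008881631*x - 6.59148337051176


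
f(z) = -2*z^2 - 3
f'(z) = -4*z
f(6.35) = -83.64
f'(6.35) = -25.40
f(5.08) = -54.61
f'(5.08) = -20.32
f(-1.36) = -6.70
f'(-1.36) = 5.44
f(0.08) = -3.01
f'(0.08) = -0.32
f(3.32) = -25.04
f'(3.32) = -13.28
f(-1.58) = -7.99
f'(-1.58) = 6.32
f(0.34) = -3.23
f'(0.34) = -1.36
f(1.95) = -10.60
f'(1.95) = -7.80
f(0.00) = -3.00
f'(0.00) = 0.00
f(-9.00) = -165.00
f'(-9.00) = 36.00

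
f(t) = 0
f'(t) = 0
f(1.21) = 0.00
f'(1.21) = 0.00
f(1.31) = 0.00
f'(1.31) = 0.00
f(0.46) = 0.00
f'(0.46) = 0.00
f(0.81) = 0.00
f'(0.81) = 0.00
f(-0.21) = 0.00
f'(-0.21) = 0.00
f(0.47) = 0.00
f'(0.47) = 0.00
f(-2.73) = 0.00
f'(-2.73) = 0.00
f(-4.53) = 0.00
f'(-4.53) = 0.00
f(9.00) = 0.00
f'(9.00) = 0.00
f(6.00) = 0.00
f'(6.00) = 0.00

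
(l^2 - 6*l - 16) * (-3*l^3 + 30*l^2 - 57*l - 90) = -3*l^5 + 48*l^4 - 189*l^3 - 228*l^2 + 1452*l + 1440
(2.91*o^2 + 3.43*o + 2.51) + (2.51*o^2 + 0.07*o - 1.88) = 5.42*o^2 + 3.5*o + 0.63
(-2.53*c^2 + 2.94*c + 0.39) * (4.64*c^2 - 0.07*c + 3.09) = -11.7392*c^4 + 13.8187*c^3 - 6.2139*c^2 + 9.0573*c + 1.2051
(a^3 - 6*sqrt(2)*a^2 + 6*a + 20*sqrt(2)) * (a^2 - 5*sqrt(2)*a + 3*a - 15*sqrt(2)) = a^5 - 11*sqrt(2)*a^4 + 3*a^4 - 33*sqrt(2)*a^3 + 66*a^3 - 10*sqrt(2)*a^2 + 198*a^2 - 200*a - 30*sqrt(2)*a - 600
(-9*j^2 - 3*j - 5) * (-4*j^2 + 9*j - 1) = 36*j^4 - 69*j^3 + 2*j^2 - 42*j + 5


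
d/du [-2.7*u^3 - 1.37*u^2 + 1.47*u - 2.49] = -8.1*u^2 - 2.74*u + 1.47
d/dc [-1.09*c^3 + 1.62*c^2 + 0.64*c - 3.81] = -3.27*c^2 + 3.24*c + 0.64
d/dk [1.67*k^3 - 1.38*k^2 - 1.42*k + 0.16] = 5.01*k^2 - 2.76*k - 1.42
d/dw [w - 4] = 1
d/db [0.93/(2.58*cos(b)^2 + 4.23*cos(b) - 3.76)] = (4.7988*cos(b) + 3.9339)*sin(b)/(2.58*cos(b)^2 + 4.23*cos(b) - 3.76)^2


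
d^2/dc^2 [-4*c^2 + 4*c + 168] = -8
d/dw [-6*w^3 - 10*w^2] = 2*w*(-9*w - 10)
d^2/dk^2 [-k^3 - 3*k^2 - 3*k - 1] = -6*k - 6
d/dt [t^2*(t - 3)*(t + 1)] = 2*t*(2*t^2 - 3*t - 3)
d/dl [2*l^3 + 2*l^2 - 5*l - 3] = 6*l^2 + 4*l - 5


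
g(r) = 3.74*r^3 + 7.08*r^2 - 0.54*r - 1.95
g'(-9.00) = 780.84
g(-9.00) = -2150.07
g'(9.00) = 1035.72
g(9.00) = 3293.13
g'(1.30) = 36.83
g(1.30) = 17.53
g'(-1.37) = 1.12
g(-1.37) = 2.46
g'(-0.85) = -4.47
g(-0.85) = 1.33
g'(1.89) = 66.30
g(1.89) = 47.57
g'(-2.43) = 31.30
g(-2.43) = -12.50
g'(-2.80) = 47.78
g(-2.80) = -27.03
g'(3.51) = 187.39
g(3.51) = 245.11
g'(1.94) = 69.16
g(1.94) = 50.96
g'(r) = 11.22*r^2 + 14.16*r - 0.54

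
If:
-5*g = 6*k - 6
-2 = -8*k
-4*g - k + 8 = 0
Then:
No Solution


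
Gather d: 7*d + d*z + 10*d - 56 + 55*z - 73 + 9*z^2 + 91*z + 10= d*(z + 17) + 9*z^2 + 146*z - 119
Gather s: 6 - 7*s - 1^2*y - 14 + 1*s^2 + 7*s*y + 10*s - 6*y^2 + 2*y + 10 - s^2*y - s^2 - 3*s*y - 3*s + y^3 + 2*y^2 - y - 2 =-s^2*y + 4*s*y + y^3 - 4*y^2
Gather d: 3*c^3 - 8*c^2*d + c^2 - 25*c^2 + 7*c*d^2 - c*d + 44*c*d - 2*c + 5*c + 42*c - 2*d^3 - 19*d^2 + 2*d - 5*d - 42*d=3*c^3 - 24*c^2 + 45*c - 2*d^3 + d^2*(7*c - 19) + d*(-8*c^2 + 43*c - 45)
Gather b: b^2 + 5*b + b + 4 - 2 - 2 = b^2 + 6*b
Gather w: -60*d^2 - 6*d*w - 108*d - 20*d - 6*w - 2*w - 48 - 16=-60*d^2 - 128*d + w*(-6*d - 8) - 64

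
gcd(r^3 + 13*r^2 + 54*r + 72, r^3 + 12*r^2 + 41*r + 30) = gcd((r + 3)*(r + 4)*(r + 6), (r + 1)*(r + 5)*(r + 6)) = r + 6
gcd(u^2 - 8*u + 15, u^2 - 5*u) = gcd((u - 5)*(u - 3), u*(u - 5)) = u - 5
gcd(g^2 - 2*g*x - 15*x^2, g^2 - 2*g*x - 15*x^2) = -g^2 + 2*g*x + 15*x^2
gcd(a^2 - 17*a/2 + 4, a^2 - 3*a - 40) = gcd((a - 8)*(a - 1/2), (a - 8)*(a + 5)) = a - 8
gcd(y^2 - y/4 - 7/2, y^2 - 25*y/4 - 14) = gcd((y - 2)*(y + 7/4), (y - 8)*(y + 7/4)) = y + 7/4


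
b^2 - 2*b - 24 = (b - 6)*(b + 4)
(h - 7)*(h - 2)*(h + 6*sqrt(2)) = h^3 - 9*h^2 + 6*sqrt(2)*h^2 - 54*sqrt(2)*h + 14*h + 84*sqrt(2)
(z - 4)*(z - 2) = z^2 - 6*z + 8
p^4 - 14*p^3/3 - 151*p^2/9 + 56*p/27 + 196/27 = (p - 7)*(p - 2/3)*(p + 2/3)*(p + 7/3)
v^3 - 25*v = v*(v - 5)*(v + 5)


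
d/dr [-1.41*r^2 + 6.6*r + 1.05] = 6.6 - 2.82*r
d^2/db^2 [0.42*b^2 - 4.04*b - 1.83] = 0.840000000000000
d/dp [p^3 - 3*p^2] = 3*p*(p - 2)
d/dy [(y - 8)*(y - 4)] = 2*y - 12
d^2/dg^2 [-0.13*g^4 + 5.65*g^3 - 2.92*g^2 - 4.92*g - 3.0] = -1.56*g^2 + 33.9*g - 5.84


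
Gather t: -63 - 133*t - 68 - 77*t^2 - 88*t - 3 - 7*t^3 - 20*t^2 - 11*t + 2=-7*t^3 - 97*t^2 - 232*t - 132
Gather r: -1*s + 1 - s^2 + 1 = -s^2 - s + 2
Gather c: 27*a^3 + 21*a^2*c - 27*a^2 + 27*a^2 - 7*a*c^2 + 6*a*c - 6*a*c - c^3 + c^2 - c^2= 27*a^3 + 21*a^2*c - 7*a*c^2 - c^3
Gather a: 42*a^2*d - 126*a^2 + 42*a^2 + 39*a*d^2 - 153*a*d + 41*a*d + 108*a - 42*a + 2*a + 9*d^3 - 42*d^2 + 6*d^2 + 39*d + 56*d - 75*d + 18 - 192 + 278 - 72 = a^2*(42*d - 84) + a*(39*d^2 - 112*d + 68) + 9*d^3 - 36*d^2 + 20*d + 32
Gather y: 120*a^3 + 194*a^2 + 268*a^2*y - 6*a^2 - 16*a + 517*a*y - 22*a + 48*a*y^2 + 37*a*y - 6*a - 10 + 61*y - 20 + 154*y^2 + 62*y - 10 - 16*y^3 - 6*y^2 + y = 120*a^3 + 188*a^2 - 44*a - 16*y^3 + y^2*(48*a + 148) + y*(268*a^2 + 554*a + 124) - 40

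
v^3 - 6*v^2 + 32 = (v - 4)^2*(v + 2)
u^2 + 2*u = u*(u + 2)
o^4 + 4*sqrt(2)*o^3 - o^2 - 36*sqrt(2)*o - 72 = (o - 3)*(o + 3)*(o + 2*sqrt(2))^2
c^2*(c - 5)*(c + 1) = c^4 - 4*c^3 - 5*c^2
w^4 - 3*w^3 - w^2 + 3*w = w*(w - 3)*(w - 1)*(w + 1)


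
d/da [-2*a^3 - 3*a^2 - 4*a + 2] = -6*a^2 - 6*a - 4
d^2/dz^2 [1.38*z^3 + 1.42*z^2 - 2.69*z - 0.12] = 8.28*z + 2.84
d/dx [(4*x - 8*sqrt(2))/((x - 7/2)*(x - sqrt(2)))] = 8*(2*(-x + 2*sqrt(2))*(x - sqrt(2)) + (-x + 2*sqrt(2))*(2*x - 7) + (x - sqrt(2))*(2*x - 7))/((x - sqrt(2))^2*(2*x - 7)^2)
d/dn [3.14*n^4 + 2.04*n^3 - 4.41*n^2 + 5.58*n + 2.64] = 12.56*n^3 + 6.12*n^2 - 8.82*n + 5.58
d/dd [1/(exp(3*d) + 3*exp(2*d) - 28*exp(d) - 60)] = (-3*exp(2*d) - 6*exp(d) + 28)*exp(d)/(exp(3*d) + 3*exp(2*d) - 28*exp(d) - 60)^2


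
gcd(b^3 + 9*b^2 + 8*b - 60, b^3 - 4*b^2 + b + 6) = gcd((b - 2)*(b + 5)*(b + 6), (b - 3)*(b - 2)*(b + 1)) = b - 2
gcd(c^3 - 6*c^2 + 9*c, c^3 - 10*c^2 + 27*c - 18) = c - 3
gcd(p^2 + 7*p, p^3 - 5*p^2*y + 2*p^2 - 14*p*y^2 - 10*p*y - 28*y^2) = 1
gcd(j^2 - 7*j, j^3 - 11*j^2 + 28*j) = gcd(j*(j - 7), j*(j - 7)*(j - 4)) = j^2 - 7*j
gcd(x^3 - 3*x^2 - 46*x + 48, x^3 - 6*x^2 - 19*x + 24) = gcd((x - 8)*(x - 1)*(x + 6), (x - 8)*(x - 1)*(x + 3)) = x^2 - 9*x + 8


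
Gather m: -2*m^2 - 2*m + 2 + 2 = -2*m^2 - 2*m + 4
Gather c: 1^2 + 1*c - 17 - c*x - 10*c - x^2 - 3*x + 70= c*(-x - 9) - x^2 - 3*x + 54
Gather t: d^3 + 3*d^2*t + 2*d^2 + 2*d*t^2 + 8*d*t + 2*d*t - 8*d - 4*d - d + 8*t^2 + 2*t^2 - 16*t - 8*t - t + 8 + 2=d^3 + 2*d^2 - 13*d + t^2*(2*d + 10) + t*(3*d^2 + 10*d - 25) + 10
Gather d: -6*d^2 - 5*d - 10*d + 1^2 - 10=-6*d^2 - 15*d - 9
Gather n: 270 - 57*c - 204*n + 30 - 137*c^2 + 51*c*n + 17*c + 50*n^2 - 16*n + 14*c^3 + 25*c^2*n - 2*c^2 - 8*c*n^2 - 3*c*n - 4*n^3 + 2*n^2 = 14*c^3 - 139*c^2 - 40*c - 4*n^3 + n^2*(52 - 8*c) + n*(25*c^2 + 48*c - 220) + 300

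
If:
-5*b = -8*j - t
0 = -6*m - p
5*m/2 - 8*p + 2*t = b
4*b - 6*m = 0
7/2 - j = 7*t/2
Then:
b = -7/109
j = -56/327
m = -14/327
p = 28/109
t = 343/327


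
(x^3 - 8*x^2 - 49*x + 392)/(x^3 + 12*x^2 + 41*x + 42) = (x^2 - 15*x + 56)/(x^2 + 5*x + 6)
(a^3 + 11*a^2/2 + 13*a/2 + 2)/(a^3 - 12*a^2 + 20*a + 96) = (2*a^3 + 11*a^2 + 13*a + 4)/(2*(a^3 - 12*a^2 + 20*a + 96))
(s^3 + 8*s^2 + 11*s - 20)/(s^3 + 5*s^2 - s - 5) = (s + 4)/(s + 1)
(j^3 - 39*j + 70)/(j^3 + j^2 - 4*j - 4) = (j^2 + 2*j - 35)/(j^2 + 3*j + 2)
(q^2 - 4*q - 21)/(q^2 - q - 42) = (q + 3)/(q + 6)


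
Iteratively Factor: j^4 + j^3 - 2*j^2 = (j - 1)*(j^3 + 2*j^2) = (j - 1)*(j + 2)*(j^2) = j*(j - 1)*(j + 2)*(j)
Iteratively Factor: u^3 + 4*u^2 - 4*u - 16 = (u + 4)*(u^2 - 4) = (u + 2)*(u + 4)*(u - 2)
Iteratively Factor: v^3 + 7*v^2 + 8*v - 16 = (v - 1)*(v^2 + 8*v + 16) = (v - 1)*(v + 4)*(v + 4)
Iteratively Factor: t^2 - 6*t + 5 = (t - 1)*(t - 5)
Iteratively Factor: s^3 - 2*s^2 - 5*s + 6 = (s - 3)*(s^2 + s - 2) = (s - 3)*(s - 1)*(s + 2)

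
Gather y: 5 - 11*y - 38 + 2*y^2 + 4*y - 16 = 2*y^2 - 7*y - 49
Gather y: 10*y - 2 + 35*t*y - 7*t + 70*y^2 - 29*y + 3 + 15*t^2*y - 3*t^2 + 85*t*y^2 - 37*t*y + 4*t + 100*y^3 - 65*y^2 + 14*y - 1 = -3*t^2 - 3*t + 100*y^3 + y^2*(85*t + 5) + y*(15*t^2 - 2*t - 5)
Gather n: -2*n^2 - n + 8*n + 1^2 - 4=-2*n^2 + 7*n - 3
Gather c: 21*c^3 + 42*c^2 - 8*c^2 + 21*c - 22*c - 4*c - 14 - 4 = 21*c^3 + 34*c^2 - 5*c - 18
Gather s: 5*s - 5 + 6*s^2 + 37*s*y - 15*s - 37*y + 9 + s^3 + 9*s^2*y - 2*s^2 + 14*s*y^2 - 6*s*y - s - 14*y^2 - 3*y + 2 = s^3 + s^2*(9*y + 4) + s*(14*y^2 + 31*y - 11) - 14*y^2 - 40*y + 6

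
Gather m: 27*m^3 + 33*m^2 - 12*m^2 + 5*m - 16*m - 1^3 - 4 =27*m^3 + 21*m^2 - 11*m - 5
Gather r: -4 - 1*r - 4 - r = -2*r - 8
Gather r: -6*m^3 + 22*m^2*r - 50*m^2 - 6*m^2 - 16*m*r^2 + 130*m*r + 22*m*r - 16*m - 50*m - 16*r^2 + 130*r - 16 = -6*m^3 - 56*m^2 - 66*m + r^2*(-16*m - 16) + r*(22*m^2 + 152*m + 130) - 16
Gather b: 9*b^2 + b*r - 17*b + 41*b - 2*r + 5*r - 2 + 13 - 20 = 9*b^2 + b*(r + 24) + 3*r - 9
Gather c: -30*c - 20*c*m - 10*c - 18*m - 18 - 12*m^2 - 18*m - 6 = c*(-20*m - 40) - 12*m^2 - 36*m - 24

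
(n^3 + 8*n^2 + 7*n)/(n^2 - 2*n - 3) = n*(n + 7)/(n - 3)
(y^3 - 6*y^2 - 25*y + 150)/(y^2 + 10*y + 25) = (y^2 - 11*y + 30)/(y + 5)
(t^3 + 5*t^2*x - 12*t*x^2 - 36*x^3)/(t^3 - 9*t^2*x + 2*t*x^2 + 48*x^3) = (-t - 6*x)/(-t + 8*x)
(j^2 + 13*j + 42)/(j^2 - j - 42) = (j + 7)/(j - 7)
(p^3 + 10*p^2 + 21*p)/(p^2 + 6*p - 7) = p*(p + 3)/(p - 1)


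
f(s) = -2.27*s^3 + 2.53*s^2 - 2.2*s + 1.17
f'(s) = -6.81*s^2 + 5.06*s - 2.2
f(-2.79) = 76.30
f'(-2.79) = -69.33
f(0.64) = 0.20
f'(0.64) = -1.75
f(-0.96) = 7.62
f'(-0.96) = -13.33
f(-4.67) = 297.81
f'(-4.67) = -174.35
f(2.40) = -20.92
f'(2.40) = -29.28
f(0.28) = 0.70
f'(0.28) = -1.32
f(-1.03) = 8.60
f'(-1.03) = -14.64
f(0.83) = -0.21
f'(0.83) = -2.69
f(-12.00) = 4314.45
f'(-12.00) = -1043.56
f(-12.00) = 4314.45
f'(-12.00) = -1043.56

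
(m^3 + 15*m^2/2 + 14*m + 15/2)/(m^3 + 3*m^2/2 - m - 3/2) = (m + 5)/(m - 1)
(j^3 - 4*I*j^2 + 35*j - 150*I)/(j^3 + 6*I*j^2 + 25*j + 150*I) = (j - 5*I)/(j + 5*I)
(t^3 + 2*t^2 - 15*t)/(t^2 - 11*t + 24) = t*(t + 5)/(t - 8)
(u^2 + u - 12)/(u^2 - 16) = (u - 3)/(u - 4)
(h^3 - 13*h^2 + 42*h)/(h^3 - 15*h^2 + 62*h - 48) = h*(h - 7)/(h^2 - 9*h + 8)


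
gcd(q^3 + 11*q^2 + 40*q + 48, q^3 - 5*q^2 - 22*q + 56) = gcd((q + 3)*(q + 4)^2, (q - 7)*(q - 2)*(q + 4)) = q + 4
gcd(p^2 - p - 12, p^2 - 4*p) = p - 4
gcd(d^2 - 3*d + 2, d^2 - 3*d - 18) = 1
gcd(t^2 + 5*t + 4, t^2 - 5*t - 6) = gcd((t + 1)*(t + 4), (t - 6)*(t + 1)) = t + 1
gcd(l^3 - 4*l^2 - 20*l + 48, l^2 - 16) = l + 4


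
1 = 1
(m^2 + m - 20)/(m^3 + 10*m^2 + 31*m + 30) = (m - 4)/(m^2 + 5*m + 6)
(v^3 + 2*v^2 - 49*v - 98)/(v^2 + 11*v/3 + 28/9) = 9*(v^3 + 2*v^2 - 49*v - 98)/(9*v^2 + 33*v + 28)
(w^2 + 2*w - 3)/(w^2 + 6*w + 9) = (w - 1)/(w + 3)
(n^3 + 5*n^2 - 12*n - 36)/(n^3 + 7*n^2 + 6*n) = (n^2 - n - 6)/(n*(n + 1))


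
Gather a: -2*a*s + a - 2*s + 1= a*(1 - 2*s) - 2*s + 1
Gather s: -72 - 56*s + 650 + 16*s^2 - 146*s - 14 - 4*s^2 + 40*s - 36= 12*s^2 - 162*s + 528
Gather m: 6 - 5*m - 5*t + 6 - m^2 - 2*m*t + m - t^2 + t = -m^2 + m*(-2*t - 4) - t^2 - 4*t + 12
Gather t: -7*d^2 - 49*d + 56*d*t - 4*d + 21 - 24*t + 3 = -7*d^2 - 53*d + t*(56*d - 24) + 24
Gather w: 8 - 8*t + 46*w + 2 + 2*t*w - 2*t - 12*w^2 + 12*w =-10*t - 12*w^2 + w*(2*t + 58) + 10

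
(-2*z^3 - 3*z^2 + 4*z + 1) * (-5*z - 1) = 10*z^4 + 17*z^3 - 17*z^2 - 9*z - 1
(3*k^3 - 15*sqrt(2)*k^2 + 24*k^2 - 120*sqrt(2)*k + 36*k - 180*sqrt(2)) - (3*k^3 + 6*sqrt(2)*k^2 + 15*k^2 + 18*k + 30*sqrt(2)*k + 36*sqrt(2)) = -21*sqrt(2)*k^2 + 9*k^2 - 150*sqrt(2)*k + 18*k - 216*sqrt(2)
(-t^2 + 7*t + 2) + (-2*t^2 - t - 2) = -3*t^2 + 6*t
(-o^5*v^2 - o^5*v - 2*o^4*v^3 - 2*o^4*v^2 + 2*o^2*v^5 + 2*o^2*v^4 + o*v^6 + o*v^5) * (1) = -o^5*v^2 - o^5*v - 2*o^4*v^3 - 2*o^4*v^2 + 2*o^2*v^5 + 2*o^2*v^4 + o*v^6 + o*v^5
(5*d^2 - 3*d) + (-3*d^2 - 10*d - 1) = 2*d^2 - 13*d - 1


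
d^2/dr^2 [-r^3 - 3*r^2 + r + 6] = -6*r - 6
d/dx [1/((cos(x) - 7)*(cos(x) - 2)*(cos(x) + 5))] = (3*cos(x)^2 - 8*cos(x) - 31)*sin(x)/((cos(x) - 7)^2*(cos(x) - 2)^2*(cos(x) + 5)^2)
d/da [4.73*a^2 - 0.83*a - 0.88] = 9.46*a - 0.83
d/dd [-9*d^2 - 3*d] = -18*d - 3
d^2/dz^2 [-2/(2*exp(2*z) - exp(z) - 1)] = 2*(2*(4*exp(z) - 1)^2*exp(z) + (8*exp(z) - 1)*(-2*exp(2*z) + exp(z) + 1))*exp(z)/(-2*exp(2*z) + exp(z) + 1)^3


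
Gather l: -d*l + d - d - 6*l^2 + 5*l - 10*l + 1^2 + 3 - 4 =-6*l^2 + l*(-d - 5)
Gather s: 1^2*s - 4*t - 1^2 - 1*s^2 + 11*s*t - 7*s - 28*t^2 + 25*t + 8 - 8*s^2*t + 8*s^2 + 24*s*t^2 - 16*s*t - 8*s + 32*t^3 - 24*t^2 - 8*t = s^2*(7 - 8*t) + s*(24*t^2 - 5*t - 14) + 32*t^3 - 52*t^2 + 13*t + 7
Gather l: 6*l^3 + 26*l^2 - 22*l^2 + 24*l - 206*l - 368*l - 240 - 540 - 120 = 6*l^3 + 4*l^2 - 550*l - 900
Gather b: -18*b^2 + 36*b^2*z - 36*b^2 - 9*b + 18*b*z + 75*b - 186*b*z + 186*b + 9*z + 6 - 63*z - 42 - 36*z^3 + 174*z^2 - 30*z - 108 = b^2*(36*z - 54) + b*(252 - 168*z) - 36*z^3 + 174*z^2 - 84*z - 144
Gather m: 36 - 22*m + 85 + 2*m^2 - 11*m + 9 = 2*m^2 - 33*m + 130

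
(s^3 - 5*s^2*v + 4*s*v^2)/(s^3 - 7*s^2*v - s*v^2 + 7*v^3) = s*(s - 4*v)/(s^2 - 6*s*v - 7*v^2)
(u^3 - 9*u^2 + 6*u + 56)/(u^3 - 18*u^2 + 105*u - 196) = (u + 2)/(u - 7)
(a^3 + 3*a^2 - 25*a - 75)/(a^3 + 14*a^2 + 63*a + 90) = (a - 5)/(a + 6)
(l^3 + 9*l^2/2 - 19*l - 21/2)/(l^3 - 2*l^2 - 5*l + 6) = (l^2 + 15*l/2 + 7/2)/(l^2 + l - 2)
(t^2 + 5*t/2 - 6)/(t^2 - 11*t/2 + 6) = (t + 4)/(t - 4)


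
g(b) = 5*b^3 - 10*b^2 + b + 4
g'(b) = 15*b^2 - 20*b + 1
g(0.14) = 3.96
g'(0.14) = -1.51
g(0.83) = 0.80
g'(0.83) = -5.27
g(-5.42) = -1091.28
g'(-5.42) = 550.05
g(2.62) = 27.90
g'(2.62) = 51.57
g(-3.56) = -351.89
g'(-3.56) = 262.30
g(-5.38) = -1069.43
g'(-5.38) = 542.77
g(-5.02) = -885.55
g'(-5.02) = 479.41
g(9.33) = 3203.67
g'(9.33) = 1120.13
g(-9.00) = -4460.00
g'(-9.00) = 1396.00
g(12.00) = 7216.00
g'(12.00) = 1921.00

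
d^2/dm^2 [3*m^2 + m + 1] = 6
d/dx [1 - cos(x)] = sin(x)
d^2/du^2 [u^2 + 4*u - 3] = 2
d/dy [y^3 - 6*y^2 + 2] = 3*y*(y - 4)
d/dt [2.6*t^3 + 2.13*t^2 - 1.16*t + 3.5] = 7.8*t^2 + 4.26*t - 1.16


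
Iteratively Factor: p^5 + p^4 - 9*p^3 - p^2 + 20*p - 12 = (p + 3)*(p^4 - 2*p^3 - 3*p^2 + 8*p - 4) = (p - 2)*(p + 3)*(p^3 - 3*p + 2) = (p - 2)*(p + 2)*(p + 3)*(p^2 - 2*p + 1) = (p - 2)*(p - 1)*(p + 2)*(p + 3)*(p - 1)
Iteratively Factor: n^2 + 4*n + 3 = (n + 1)*(n + 3)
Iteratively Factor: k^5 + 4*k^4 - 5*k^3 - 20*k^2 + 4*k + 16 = (k - 1)*(k^4 + 5*k^3 - 20*k - 16) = (k - 1)*(k + 1)*(k^3 + 4*k^2 - 4*k - 16) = (k - 1)*(k + 1)*(k + 2)*(k^2 + 2*k - 8) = (k - 1)*(k + 1)*(k + 2)*(k + 4)*(k - 2)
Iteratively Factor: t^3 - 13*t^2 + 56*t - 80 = (t - 5)*(t^2 - 8*t + 16) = (t - 5)*(t - 4)*(t - 4)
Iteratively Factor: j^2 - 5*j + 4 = (j - 4)*(j - 1)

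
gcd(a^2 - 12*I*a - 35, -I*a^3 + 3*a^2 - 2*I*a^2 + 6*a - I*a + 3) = 1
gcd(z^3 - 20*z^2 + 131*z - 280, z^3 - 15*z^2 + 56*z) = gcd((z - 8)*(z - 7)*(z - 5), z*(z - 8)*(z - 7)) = z^2 - 15*z + 56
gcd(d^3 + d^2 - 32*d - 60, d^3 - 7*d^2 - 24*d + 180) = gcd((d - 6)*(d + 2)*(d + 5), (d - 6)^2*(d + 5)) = d^2 - d - 30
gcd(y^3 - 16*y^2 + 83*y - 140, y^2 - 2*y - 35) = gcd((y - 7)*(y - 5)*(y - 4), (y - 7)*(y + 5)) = y - 7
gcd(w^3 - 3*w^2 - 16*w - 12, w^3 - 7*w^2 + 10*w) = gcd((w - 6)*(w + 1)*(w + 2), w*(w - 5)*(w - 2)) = 1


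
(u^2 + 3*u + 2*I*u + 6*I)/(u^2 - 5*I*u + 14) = (u + 3)/(u - 7*I)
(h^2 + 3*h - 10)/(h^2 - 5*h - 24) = (-h^2 - 3*h + 10)/(-h^2 + 5*h + 24)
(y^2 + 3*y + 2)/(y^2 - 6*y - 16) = (y + 1)/(y - 8)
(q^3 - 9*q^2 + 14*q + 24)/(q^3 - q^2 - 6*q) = (-q^3 + 9*q^2 - 14*q - 24)/(q*(-q^2 + q + 6))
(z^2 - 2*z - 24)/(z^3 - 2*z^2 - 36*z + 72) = (z + 4)/(z^2 + 4*z - 12)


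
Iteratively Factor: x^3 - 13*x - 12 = (x + 1)*(x^2 - x - 12) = (x + 1)*(x + 3)*(x - 4)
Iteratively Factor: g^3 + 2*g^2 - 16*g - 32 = (g + 4)*(g^2 - 2*g - 8) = (g + 2)*(g + 4)*(g - 4)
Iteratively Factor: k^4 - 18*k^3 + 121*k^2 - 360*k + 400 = (k - 5)*(k^3 - 13*k^2 + 56*k - 80) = (k - 5)^2*(k^2 - 8*k + 16) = (k - 5)^2*(k - 4)*(k - 4)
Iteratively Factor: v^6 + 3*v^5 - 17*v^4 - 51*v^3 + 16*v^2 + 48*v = (v + 3)*(v^5 - 17*v^3 + 16*v) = (v - 1)*(v + 3)*(v^4 + v^3 - 16*v^2 - 16*v) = (v - 1)*(v + 1)*(v + 3)*(v^3 - 16*v) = (v - 1)*(v + 1)*(v + 3)*(v + 4)*(v^2 - 4*v) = (v - 4)*(v - 1)*(v + 1)*(v + 3)*(v + 4)*(v)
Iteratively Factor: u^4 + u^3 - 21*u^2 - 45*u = (u)*(u^3 + u^2 - 21*u - 45) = u*(u + 3)*(u^2 - 2*u - 15) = u*(u + 3)^2*(u - 5)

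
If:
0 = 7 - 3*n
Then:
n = 7/3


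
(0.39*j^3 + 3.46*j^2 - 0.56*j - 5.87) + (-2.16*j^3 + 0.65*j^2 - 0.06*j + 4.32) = -1.77*j^3 + 4.11*j^2 - 0.62*j - 1.55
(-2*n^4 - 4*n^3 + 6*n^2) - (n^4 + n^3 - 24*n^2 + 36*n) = -3*n^4 - 5*n^3 + 30*n^2 - 36*n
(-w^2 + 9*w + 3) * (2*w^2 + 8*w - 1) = -2*w^4 + 10*w^3 + 79*w^2 + 15*w - 3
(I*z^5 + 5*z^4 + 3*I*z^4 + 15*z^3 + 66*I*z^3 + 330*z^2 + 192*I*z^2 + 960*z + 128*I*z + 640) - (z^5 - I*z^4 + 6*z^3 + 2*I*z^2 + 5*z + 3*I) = -z^5 + I*z^5 + 5*z^4 + 4*I*z^4 + 9*z^3 + 66*I*z^3 + 330*z^2 + 190*I*z^2 + 955*z + 128*I*z + 640 - 3*I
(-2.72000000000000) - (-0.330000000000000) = -2.39000000000000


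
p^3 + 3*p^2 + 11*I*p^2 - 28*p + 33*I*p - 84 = (p + 3)*(p + 4*I)*(p + 7*I)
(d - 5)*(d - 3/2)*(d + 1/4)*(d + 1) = d^4 - 21*d^3/4 - 3*d^2/8 + 31*d/4 + 15/8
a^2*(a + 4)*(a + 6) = a^4 + 10*a^3 + 24*a^2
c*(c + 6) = c^2 + 6*c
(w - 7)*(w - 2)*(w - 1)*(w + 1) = w^4 - 9*w^3 + 13*w^2 + 9*w - 14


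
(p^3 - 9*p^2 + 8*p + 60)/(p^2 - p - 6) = (p^2 - 11*p + 30)/(p - 3)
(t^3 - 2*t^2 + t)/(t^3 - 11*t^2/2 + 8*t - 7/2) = 2*t/(2*t - 7)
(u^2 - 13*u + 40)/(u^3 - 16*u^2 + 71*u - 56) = (u - 5)/(u^2 - 8*u + 7)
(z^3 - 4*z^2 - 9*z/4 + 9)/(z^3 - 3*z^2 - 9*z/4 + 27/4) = (z - 4)/(z - 3)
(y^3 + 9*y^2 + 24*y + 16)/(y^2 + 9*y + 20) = (y^2 + 5*y + 4)/(y + 5)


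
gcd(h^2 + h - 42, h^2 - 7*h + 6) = h - 6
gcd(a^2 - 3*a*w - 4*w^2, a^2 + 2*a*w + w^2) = a + w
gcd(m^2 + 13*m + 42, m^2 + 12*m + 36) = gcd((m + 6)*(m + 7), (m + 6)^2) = m + 6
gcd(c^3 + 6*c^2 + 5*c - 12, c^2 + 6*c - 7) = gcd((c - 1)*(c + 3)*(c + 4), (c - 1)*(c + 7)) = c - 1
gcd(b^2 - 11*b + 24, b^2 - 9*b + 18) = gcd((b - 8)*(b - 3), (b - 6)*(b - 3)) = b - 3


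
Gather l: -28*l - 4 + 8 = 4 - 28*l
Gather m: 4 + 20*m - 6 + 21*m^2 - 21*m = 21*m^2 - m - 2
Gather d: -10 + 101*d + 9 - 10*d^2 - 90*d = -10*d^2 + 11*d - 1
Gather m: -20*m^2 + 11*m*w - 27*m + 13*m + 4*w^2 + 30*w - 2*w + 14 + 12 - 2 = -20*m^2 + m*(11*w - 14) + 4*w^2 + 28*w + 24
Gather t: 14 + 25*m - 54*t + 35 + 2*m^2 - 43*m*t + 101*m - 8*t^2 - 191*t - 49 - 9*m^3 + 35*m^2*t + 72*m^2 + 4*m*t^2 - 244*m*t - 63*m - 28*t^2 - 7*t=-9*m^3 + 74*m^2 + 63*m + t^2*(4*m - 36) + t*(35*m^2 - 287*m - 252)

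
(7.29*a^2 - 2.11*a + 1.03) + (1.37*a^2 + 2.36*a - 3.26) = 8.66*a^2 + 0.25*a - 2.23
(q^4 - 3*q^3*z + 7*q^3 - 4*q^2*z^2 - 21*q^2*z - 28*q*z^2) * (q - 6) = q^5 - 3*q^4*z + q^4 - 4*q^3*z^2 - 3*q^3*z - 42*q^3 - 4*q^2*z^2 + 126*q^2*z + 168*q*z^2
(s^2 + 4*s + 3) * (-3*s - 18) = -3*s^3 - 30*s^2 - 81*s - 54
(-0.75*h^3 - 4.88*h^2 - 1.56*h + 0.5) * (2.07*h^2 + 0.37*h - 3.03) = -1.5525*h^5 - 10.3791*h^4 - 2.7623*h^3 + 15.2442*h^2 + 4.9118*h - 1.515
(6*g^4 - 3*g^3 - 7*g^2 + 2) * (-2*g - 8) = -12*g^5 - 42*g^4 + 38*g^3 + 56*g^2 - 4*g - 16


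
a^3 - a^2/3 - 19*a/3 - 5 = (a - 3)*(a + 1)*(a + 5/3)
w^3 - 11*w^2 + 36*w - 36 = (w - 6)*(w - 3)*(w - 2)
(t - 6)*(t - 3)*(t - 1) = t^3 - 10*t^2 + 27*t - 18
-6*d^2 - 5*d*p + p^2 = (-6*d + p)*(d + p)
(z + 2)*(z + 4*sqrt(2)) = z^2 + 2*z + 4*sqrt(2)*z + 8*sqrt(2)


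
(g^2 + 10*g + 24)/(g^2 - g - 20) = (g + 6)/(g - 5)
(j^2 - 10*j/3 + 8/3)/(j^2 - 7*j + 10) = (j - 4/3)/(j - 5)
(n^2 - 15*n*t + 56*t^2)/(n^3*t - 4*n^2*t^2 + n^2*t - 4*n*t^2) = (n^2 - 15*n*t + 56*t^2)/(n*t*(n^2 - 4*n*t + n - 4*t))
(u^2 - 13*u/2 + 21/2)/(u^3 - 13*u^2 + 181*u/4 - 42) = 2*(u - 3)/(2*u^2 - 19*u + 24)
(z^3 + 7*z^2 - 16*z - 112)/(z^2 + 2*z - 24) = (z^2 + 11*z + 28)/(z + 6)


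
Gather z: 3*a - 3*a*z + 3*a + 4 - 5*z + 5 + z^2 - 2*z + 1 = 6*a + z^2 + z*(-3*a - 7) + 10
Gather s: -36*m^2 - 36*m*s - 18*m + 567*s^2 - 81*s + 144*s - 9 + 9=-36*m^2 - 18*m + 567*s^2 + s*(63 - 36*m)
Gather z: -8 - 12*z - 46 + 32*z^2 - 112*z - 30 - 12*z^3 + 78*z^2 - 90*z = -12*z^3 + 110*z^2 - 214*z - 84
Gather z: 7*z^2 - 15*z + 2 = 7*z^2 - 15*z + 2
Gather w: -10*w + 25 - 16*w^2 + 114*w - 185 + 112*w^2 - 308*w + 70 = 96*w^2 - 204*w - 90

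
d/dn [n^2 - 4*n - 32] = 2*n - 4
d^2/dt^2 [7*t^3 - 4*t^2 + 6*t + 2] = 42*t - 8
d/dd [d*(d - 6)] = 2*d - 6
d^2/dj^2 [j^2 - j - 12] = 2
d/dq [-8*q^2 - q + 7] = -16*q - 1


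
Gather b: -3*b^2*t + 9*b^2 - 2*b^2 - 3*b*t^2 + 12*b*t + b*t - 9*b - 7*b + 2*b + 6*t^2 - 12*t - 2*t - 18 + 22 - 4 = b^2*(7 - 3*t) + b*(-3*t^2 + 13*t - 14) + 6*t^2 - 14*t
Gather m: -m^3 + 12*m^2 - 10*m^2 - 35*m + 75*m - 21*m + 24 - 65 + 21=-m^3 + 2*m^2 + 19*m - 20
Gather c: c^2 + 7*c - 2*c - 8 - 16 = c^2 + 5*c - 24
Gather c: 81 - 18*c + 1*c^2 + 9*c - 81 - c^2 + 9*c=0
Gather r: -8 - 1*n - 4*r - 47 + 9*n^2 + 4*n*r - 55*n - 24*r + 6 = 9*n^2 - 56*n + r*(4*n - 28) - 49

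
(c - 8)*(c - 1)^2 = c^3 - 10*c^2 + 17*c - 8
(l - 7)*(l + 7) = l^2 - 49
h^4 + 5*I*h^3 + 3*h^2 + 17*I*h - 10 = (h - 2*I)*(h + I)^2*(h + 5*I)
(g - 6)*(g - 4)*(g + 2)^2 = g^4 - 6*g^3 - 12*g^2 + 56*g + 96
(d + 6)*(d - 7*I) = d^2 + 6*d - 7*I*d - 42*I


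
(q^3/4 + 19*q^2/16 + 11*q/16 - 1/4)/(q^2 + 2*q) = (4*q^3 + 19*q^2 + 11*q - 4)/(16*q*(q + 2))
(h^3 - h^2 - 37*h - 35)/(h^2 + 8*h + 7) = (h^2 - 2*h - 35)/(h + 7)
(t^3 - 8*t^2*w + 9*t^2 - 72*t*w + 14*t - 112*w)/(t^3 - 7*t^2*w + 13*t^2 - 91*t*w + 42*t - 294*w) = (t^2 - 8*t*w + 2*t - 16*w)/(t^2 - 7*t*w + 6*t - 42*w)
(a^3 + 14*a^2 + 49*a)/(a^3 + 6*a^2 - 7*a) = (a + 7)/(a - 1)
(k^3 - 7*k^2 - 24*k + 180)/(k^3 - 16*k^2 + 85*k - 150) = (k^2 - k - 30)/(k^2 - 10*k + 25)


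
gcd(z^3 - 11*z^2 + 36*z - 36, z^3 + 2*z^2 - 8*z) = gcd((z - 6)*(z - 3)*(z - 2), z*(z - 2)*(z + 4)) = z - 2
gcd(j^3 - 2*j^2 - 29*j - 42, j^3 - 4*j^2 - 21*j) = j^2 - 4*j - 21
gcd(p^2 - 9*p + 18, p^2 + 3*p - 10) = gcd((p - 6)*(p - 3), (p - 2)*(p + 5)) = 1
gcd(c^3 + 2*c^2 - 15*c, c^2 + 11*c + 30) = c + 5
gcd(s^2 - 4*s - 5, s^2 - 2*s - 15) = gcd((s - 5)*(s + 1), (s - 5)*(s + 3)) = s - 5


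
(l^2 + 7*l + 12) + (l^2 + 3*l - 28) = 2*l^2 + 10*l - 16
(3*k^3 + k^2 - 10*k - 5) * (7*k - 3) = 21*k^4 - 2*k^3 - 73*k^2 - 5*k + 15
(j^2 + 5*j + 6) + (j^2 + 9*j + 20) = 2*j^2 + 14*j + 26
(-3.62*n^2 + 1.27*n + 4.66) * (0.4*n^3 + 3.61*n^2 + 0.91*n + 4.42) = -1.448*n^5 - 12.5602*n^4 + 3.1545*n^3 + 1.9779*n^2 + 9.854*n + 20.5972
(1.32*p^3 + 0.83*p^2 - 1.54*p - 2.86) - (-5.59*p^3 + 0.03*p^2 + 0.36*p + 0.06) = 6.91*p^3 + 0.8*p^2 - 1.9*p - 2.92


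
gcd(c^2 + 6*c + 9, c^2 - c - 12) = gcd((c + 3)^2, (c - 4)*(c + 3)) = c + 3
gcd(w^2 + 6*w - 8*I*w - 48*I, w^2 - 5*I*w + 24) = w - 8*I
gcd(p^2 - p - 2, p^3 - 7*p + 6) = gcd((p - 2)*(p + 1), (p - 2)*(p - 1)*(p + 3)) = p - 2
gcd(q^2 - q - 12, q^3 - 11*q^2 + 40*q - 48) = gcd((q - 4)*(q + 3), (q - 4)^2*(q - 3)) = q - 4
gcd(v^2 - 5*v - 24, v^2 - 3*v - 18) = v + 3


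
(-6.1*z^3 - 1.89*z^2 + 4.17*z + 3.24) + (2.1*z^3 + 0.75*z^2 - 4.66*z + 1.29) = -4.0*z^3 - 1.14*z^2 - 0.49*z + 4.53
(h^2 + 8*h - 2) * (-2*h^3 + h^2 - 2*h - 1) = -2*h^5 - 15*h^4 + 10*h^3 - 19*h^2 - 4*h + 2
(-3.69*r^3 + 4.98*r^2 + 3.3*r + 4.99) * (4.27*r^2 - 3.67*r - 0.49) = -15.7563*r^5 + 34.8069*r^4 - 2.3775*r^3 + 6.7561*r^2 - 19.9303*r - 2.4451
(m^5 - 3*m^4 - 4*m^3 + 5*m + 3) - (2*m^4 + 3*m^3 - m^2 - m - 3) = m^5 - 5*m^4 - 7*m^3 + m^2 + 6*m + 6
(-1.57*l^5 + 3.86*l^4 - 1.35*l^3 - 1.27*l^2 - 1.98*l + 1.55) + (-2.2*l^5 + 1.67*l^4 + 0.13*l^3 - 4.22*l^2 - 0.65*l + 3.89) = -3.77*l^5 + 5.53*l^4 - 1.22*l^3 - 5.49*l^2 - 2.63*l + 5.44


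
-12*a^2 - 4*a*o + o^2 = (-6*a + o)*(2*a + o)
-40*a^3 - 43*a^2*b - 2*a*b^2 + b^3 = (-8*a + b)*(a + b)*(5*a + b)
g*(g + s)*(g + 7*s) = g^3 + 8*g^2*s + 7*g*s^2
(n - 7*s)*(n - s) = n^2 - 8*n*s + 7*s^2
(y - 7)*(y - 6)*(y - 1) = y^3 - 14*y^2 + 55*y - 42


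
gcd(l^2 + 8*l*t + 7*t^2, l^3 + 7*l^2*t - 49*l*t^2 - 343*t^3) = l + 7*t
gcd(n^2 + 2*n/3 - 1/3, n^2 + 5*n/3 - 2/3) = n - 1/3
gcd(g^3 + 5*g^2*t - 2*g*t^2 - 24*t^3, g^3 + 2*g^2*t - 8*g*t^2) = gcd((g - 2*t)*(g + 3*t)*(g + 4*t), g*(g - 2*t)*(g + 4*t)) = -g^2 - 2*g*t + 8*t^2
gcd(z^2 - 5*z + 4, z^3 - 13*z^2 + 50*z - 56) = z - 4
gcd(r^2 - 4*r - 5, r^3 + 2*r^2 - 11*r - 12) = r + 1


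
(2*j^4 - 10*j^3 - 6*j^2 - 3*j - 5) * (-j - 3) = -2*j^5 + 4*j^4 + 36*j^3 + 21*j^2 + 14*j + 15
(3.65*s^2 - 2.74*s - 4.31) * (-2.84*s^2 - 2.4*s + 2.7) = -10.366*s^4 - 0.9784*s^3 + 28.6714*s^2 + 2.946*s - 11.637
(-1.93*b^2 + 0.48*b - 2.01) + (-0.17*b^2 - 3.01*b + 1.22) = -2.1*b^2 - 2.53*b - 0.79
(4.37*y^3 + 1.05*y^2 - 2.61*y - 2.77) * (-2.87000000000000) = -12.5419*y^3 - 3.0135*y^2 + 7.4907*y + 7.9499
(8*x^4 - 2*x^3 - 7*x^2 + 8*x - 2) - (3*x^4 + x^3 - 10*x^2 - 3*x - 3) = 5*x^4 - 3*x^3 + 3*x^2 + 11*x + 1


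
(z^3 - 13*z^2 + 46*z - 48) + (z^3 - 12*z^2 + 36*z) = 2*z^3 - 25*z^2 + 82*z - 48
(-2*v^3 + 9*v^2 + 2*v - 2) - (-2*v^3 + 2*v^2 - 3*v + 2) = 7*v^2 + 5*v - 4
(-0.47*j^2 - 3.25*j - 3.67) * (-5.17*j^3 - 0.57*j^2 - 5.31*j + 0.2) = 2.4299*j^5 + 17.0704*j^4 + 23.3221*j^3 + 19.2554*j^2 + 18.8377*j - 0.734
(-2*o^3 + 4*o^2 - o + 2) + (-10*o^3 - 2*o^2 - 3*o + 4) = -12*o^3 + 2*o^2 - 4*o + 6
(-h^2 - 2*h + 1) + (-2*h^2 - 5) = -3*h^2 - 2*h - 4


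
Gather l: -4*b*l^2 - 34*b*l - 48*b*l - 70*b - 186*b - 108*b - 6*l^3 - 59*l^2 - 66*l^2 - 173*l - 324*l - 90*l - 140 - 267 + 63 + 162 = -364*b - 6*l^3 + l^2*(-4*b - 125) + l*(-82*b - 587) - 182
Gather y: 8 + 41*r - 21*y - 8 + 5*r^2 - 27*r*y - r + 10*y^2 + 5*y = 5*r^2 + 40*r + 10*y^2 + y*(-27*r - 16)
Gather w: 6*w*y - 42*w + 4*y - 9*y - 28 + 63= w*(6*y - 42) - 5*y + 35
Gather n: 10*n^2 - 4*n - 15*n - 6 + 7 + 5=10*n^2 - 19*n + 6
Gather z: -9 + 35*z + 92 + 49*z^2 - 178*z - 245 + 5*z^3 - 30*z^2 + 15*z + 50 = 5*z^3 + 19*z^2 - 128*z - 112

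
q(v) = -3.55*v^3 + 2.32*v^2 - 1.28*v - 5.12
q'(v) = -10.65*v^2 + 4.64*v - 1.28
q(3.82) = -174.04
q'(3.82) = -138.96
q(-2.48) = 66.47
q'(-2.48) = -78.29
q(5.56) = -550.69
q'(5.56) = -304.71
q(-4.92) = 480.13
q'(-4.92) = -281.91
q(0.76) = -6.31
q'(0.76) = -3.91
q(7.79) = -1552.49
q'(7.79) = -611.42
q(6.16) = -754.77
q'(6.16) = -376.82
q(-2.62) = 78.00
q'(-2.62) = -86.54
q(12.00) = -5820.80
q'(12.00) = -1479.20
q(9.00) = -2416.67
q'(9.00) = -822.17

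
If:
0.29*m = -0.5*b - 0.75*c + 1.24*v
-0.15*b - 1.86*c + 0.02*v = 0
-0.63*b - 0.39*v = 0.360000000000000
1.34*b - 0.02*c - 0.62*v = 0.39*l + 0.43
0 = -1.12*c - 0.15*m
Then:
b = -0.44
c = 0.03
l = -2.27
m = -0.25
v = -0.21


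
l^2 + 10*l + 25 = (l + 5)^2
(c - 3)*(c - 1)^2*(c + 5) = c^4 - 18*c^2 + 32*c - 15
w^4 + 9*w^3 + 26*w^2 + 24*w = w*(w + 2)*(w + 3)*(w + 4)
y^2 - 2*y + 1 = (y - 1)^2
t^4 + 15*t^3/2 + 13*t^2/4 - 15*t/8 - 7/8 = (t - 1/2)*(t + 1/2)^2*(t + 7)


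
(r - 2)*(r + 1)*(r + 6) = r^3 + 5*r^2 - 8*r - 12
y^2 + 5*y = y*(y + 5)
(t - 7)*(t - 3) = t^2 - 10*t + 21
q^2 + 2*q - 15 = (q - 3)*(q + 5)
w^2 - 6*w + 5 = (w - 5)*(w - 1)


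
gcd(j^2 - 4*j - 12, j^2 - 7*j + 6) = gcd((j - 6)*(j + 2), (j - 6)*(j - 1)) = j - 6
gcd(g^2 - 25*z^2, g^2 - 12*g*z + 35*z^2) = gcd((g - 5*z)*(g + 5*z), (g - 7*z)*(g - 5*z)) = -g + 5*z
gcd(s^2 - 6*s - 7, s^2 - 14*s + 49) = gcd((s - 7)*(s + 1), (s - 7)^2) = s - 7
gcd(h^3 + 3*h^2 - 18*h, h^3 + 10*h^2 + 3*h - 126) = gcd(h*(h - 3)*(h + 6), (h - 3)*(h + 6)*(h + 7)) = h^2 + 3*h - 18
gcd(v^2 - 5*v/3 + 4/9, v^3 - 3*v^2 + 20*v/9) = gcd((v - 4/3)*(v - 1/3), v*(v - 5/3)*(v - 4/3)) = v - 4/3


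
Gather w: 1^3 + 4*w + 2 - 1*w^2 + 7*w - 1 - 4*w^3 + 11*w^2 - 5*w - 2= -4*w^3 + 10*w^2 + 6*w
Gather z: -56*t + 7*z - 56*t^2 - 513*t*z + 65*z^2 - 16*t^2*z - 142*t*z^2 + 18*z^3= -56*t^2 - 56*t + 18*z^3 + z^2*(65 - 142*t) + z*(-16*t^2 - 513*t + 7)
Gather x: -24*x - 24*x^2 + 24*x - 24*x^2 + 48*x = -48*x^2 + 48*x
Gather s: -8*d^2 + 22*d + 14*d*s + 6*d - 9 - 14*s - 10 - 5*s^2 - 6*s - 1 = -8*d^2 + 28*d - 5*s^2 + s*(14*d - 20) - 20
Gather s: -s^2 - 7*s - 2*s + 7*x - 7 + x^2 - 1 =-s^2 - 9*s + x^2 + 7*x - 8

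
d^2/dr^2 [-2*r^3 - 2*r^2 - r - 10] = -12*r - 4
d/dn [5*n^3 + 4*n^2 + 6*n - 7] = 15*n^2 + 8*n + 6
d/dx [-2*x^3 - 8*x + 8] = -6*x^2 - 8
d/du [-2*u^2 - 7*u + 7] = -4*u - 7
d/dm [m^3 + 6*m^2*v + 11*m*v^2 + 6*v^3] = 3*m^2 + 12*m*v + 11*v^2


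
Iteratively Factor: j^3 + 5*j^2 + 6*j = (j + 2)*(j^2 + 3*j) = j*(j + 2)*(j + 3)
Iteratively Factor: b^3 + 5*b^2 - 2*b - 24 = (b - 2)*(b^2 + 7*b + 12) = (b - 2)*(b + 3)*(b + 4)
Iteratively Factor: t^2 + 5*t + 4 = (t + 1)*(t + 4)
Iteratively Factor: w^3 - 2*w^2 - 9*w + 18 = (w - 2)*(w^2 - 9) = (w - 3)*(w - 2)*(w + 3)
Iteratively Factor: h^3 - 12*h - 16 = (h + 2)*(h^2 - 2*h - 8) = (h - 4)*(h + 2)*(h + 2)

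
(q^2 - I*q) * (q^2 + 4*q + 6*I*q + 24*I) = q^4 + 4*q^3 + 5*I*q^3 + 6*q^2 + 20*I*q^2 + 24*q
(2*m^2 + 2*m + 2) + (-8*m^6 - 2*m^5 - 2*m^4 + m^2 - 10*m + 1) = -8*m^6 - 2*m^5 - 2*m^4 + 3*m^2 - 8*m + 3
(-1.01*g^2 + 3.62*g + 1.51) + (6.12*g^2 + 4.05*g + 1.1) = 5.11*g^2 + 7.67*g + 2.61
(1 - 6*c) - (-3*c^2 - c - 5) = 3*c^2 - 5*c + 6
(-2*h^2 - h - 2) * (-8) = 16*h^2 + 8*h + 16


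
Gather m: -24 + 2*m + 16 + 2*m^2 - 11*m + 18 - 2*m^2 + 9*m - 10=0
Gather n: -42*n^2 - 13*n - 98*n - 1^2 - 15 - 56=-42*n^2 - 111*n - 72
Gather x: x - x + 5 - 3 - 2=0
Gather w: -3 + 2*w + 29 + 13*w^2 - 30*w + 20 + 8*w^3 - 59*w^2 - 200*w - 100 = 8*w^3 - 46*w^2 - 228*w - 54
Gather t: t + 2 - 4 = t - 2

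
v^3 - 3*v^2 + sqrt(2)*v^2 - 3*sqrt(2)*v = v*(v - 3)*(v + sqrt(2))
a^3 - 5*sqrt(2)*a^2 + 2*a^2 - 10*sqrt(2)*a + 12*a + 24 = (a + 2)*(a - 3*sqrt(2))*(a - 2*sqrt(2))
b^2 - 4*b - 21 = (b - 7)*(b + 3)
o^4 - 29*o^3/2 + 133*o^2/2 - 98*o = o*(o - 7)*(o - 4)*(o - 7/2)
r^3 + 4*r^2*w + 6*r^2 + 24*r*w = r*(r + 6)*(r + 4*w)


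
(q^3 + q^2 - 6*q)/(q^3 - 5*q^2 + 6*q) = (q + 3)/(q - 3)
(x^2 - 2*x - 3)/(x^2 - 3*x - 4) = (x - 3)/(x - 4)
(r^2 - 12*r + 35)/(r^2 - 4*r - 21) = (r - 5)/(r + 3)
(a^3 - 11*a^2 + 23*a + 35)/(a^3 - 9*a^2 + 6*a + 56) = (a^2 - 4*a - 5)/(a^2 - 2*a - 8)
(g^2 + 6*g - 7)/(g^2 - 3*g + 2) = (g + 7)/(g - 2)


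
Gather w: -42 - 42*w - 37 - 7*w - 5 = -49*w - 84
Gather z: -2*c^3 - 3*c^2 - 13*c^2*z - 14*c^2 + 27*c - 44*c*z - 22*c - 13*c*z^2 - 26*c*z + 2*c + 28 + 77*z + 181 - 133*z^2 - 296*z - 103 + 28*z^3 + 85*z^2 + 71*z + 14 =-2*c^3 - 17*c^2 + 7*c + 28*z^3 + z^2*(-13*c - 48) + z*(-13*c^2 - 70*c - 148) + 120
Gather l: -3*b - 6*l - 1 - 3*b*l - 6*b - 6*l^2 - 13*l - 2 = -9*b - 6*l^2 + l*(-3*b - 19) - 3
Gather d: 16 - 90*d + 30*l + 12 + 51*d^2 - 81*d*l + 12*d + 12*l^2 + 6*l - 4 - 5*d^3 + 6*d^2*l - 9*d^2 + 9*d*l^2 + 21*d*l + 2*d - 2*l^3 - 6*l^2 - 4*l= -5*d^3 + d^2*(6*l + 42) + d*(9*l^2 - 60*l - 76) - 2*l^3 + 6*l^2 + 32*l + 24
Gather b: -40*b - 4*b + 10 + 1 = 11 - 44*b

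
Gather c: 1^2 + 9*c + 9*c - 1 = 18*c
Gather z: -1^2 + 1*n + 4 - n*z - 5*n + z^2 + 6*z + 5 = -4*n + z^2 + z*(6 - n) + 8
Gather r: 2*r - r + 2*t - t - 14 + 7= r + t - 7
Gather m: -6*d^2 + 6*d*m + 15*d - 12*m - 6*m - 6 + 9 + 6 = -6*d^2 + 15*d + m*(6*d - 18) + 9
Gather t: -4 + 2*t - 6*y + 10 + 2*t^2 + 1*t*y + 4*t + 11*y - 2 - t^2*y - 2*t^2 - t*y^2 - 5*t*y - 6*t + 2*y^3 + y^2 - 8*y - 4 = -t^2*y + t*(-y^2 - 4*y) + 2*y^3 + y^2 - 3*y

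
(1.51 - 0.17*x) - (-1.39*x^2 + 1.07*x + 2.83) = 1.39*x^2 - 1.24*x - 1.32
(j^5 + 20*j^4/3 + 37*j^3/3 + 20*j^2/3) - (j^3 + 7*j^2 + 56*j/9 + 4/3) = j^5 + 20*j^4/3 + 34*j^3/3 - j^2/3 - 56*j/9 - 4/3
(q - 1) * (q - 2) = q^2 - 3*q + 2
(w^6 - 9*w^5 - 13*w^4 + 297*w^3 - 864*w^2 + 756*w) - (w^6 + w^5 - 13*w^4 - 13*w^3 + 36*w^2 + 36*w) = -10*w^5 + 310*w^3 - 900*w^2 + 720*w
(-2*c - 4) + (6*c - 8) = 4*c - 12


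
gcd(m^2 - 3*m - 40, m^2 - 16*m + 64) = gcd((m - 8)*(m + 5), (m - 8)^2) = m - 8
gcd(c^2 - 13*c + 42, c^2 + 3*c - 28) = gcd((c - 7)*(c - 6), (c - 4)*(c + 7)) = 1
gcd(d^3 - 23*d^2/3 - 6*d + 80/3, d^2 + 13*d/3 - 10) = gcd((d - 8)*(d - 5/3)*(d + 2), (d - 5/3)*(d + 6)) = d - 5/3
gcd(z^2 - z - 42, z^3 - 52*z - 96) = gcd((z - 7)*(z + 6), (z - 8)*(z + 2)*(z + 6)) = z + 6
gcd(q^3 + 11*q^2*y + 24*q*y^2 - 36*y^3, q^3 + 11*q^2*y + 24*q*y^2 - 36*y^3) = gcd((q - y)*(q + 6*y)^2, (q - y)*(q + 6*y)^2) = -q^3 - 11*q^2*y - 24*q*y^2 + 36*y^3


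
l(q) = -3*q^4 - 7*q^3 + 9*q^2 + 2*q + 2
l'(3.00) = -457.00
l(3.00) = -343.00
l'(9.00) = -10285.00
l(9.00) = -24037.00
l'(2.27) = -205.72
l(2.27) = -108.62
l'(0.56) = 3.39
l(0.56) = 4.42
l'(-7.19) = 3247.30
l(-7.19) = -4962.71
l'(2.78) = -368.08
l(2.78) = -252.46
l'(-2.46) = 9.28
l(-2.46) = 45.89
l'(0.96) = -10.69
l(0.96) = 3.47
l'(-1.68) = -30.61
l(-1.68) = 33.34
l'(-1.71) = -30.18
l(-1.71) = 34.25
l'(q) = -12*q^3 - 21*q^2 + 18*q + 2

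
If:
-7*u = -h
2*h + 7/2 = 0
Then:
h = -7/4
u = -1/4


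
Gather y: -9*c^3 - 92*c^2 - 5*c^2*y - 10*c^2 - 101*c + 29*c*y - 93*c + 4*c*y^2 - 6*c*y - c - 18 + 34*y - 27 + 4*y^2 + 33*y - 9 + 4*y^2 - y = -9*c^3 - 102*c^2 - 195*c + y^2*(4*c + 8) + y*(-5*c^2 + 23*c + 66) - 54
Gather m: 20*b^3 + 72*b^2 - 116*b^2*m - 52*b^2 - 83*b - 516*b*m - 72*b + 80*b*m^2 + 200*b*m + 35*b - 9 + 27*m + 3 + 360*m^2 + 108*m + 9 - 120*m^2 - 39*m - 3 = 20*b^3 + 20*b^2 - 120*b + m^2*(80*b + 240) + m*(-116*b^2 - 316*b + 96)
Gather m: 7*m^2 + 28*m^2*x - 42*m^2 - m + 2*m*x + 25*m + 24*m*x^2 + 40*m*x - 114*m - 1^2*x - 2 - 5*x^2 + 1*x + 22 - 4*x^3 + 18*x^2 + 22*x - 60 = m^2*(28*x - 35) + m*(24*x^2 + 42*x - 90) - 4*x^3 + 13*x^2 + 22*x - 40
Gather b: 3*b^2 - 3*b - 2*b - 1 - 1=3*b^2 - 5*b - 2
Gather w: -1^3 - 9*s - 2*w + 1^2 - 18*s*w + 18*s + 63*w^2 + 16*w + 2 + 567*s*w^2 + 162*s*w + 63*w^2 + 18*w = 9*s + w^2*(567*s + 126) + w*(144*s + 32) + 2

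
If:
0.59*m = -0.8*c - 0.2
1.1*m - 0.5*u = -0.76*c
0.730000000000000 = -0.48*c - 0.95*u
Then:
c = 0.02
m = -0.37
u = -0.78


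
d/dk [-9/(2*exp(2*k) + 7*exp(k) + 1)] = (36*exp(k) + 63)*exp(k)/(2*exp(2*k) + 7*exp(k) + 1)^2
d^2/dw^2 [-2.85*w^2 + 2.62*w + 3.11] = -5.70000000000000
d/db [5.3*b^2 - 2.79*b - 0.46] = 10.6*b - 2.79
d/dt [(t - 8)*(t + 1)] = 2*t - 7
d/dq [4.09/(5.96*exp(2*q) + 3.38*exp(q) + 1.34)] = (-48.7528*exp(q) - 13.8242)*exp(q)/(5.96*exp(2*q) + 3.38*exp(q) + 1.34)^2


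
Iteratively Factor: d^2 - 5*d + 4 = (d - 1)*(d - 4)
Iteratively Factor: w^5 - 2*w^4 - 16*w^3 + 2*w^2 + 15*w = (w + 1)*(w^4 - 3*w^3 - 13*w^2 + 15*w) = w*(w + 1)*(w^3 - 3*w^2 - 13*w + 15) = w*(w - 5)*(w + 1)*(w^2 + 2*w - 3) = w*(w - 5)*(w + 1)*(w + 3)*(w - 1)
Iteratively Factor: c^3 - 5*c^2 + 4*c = (c)*(c^2 - 5*c + 4) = c*(c - 1)*(c - 4)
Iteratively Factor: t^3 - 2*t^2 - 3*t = (t + 1)*(t^2 - 3*t) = (t - 3)*(t + 1)*(t)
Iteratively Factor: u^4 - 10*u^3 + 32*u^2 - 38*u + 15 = (u - 3)*(u^3 - 7*u^2 + 11*u - 5) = (u - 3)*(u - 1)*(u^2 - 6*u + 5) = (u - 3)*(u - 1)^2*(u - 5)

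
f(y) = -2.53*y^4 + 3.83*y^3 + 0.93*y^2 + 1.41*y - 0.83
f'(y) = -10.12*y^3 + 11.49*y^2 + 1.86*y + 1.41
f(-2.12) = -87.24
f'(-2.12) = 145.53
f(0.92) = 2.42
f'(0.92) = 4.97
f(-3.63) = -616.18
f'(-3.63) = 630.12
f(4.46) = -637.32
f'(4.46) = -659.55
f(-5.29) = -2530.51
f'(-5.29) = 1811.23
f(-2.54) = -166.48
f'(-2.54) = 236.65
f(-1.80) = -49.25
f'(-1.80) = 94.31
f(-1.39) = -20.72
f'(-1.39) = 48.20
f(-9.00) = -19329.59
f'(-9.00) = 8292.84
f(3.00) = -89.75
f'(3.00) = -162.84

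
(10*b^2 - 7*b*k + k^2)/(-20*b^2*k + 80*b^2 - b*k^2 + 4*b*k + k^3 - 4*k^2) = (-2*b + k)/(4*b*k - 16*b + k^2 - 4*k)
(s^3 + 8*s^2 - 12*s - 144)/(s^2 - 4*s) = s + 12 + 36/s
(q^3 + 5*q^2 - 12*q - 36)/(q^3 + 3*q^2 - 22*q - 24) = (q^2 - q - 6)/(q^2 - 3*q - 4)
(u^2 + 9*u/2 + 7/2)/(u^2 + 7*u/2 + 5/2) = (2*u + 7)/(2*u + 5)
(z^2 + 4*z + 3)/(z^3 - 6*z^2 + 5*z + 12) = (z + 3)/(z^2 - 7*z + 12)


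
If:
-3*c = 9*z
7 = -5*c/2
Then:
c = -14/5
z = 14/15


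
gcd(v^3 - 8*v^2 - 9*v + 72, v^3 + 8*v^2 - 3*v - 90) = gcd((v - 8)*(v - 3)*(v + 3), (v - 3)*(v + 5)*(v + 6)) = v - 3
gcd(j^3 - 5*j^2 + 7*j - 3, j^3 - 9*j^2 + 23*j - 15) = j^2 - 4*j + 3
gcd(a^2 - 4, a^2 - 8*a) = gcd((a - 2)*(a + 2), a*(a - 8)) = 1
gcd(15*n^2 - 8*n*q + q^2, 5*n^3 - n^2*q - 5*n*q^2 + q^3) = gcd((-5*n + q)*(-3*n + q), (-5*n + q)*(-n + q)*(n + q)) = -5*n + q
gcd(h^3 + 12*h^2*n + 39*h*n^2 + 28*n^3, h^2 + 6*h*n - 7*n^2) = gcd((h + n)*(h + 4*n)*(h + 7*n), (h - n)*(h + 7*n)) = h + 7*n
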